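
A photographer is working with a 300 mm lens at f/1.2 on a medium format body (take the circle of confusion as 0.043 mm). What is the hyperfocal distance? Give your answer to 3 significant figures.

Hyperfocal distance H = f²/(N·c) + f = 300²/(1.2 × 0.043) + 300 = 90000/0.0516 + 300 ≈ 1744486.0 mm ≈ 1740 m.

1740 m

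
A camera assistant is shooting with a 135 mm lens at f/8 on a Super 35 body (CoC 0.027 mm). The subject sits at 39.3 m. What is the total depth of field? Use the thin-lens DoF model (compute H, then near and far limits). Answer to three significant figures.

Hyperfocal distance H = f²/(N·c) + f = 135²/(8 × 0.027) + 135 = 18225/0.216 + 135 ≈ 84510.0 mm ≈ 84.51 m.
Near limit Dn = s·(H − f)/(H + s − 2f) = 39300 × (84510.0 − 135) / (84510.0 + 39300 − 2 × 135) = 39300 × 84375.0 / 123540.0 ≈ 26841 mm.
Far limit Df = s·(H − f)/(H − s) = 39300 × (84510.0 − 135) / (84510.0 − 39300) = 39300 × 84375.0 / 45210.0 ≈ 73345 mm.
Depth of field = Df − Dn = 73345 − 26841 ≈ 46504 mm ≈ 46.5 m.

46.5 m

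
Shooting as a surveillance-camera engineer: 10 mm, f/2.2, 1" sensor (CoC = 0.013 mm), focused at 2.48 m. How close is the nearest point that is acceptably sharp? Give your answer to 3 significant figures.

Hyperfocal distance H = f²/(N·c) + f = 10²/(2.2 × 0.013) + 10 = 100/0.0286 + 10 ≈ 3506.5 mm ≈ 3.507 m.
Near limit Dn = s·(H − f)/(H + s − 2f) = 2480 × (3506.5 − 10) / (3506.5 + 2480 − 2 × 10) = 2480 × 3496.5 / 5966.5 ≈ 1453.3 mm ≈ 1.45 m.

1.45 m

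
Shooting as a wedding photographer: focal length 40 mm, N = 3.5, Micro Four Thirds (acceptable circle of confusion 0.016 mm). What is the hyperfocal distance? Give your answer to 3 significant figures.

28.6 m

Hyperfocal distance H = f²/(N·c) + f = 40²/(3.5 × 0.016) + 40 = 1600/0.056 + 40 ≈ 28611.4 mm ≈ 28.6 m.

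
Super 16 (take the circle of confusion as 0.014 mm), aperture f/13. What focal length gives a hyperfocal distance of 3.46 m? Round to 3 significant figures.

25.0 mm

From H = f²/(N·c) + f, with f ≪ H: f ≈ √(H·N·c) = √(3460 × 13 × 0.014) = √629.72 ≈ 25.09 mm.
Exact: f² + N·c·f − N·c·H = 0 ⇒ f = (−N·c + √((N·c)² + 4·N·c·H))/2 = (−0.182 + √2518.9)/2 ≈ 25.003 mm ≈ 25.0 mm.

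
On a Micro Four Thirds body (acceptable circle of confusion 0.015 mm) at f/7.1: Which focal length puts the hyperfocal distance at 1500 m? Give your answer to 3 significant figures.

From H = f²/(N·c) + f, with f ≪ H: f ≈ √(H·N·c) = √(1500000 × 7.1 × 0.015) = √159750 ≈ 399.7 mm.
The +f correction barely moves this — solving exactly, f² + N·c·f − N·c·H = 0 ⇒ f = (−N·c + √((N·c)² + 4·N·c·H))/2 = (−0.1065 + √639000)/2 ≈ 399.63 mm, so f ≈ 400 mm.

400 mm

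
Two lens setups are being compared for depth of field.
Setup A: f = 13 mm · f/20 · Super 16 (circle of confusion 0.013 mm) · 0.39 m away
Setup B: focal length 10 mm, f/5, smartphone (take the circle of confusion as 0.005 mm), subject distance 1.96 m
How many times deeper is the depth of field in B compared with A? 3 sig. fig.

3.68

Setup A: H = 13²/(20×0.013) + 13 ≈ 663.0 mm; DoF = Df − Dn = 928.57 − 246.84 ≈ 681.73 mm.
Setup B: H = 10²/(5×0.005) + 10 ≈ 4010.0 mm; DoF = Df − Dn = 3824.4 − 1317.6 ≈ 2506.8 mm.
Ratio = 2506.8 / 681.73 ≈ 3.68.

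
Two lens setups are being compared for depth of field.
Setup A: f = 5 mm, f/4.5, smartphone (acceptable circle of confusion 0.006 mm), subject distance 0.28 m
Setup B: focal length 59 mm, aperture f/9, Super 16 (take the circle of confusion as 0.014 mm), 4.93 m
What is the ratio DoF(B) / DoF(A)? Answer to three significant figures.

Setup A: H = 5²/(4.5×0.006) + 5 ≈ 930.9 mm; DoF = Df − Dn = 398.29 − 215.88 ≈ 182.41 mm.
Setup B: H = 59²/(9×0.014) + 59 ≈ 27686.0 mm; DoF = Df − Dn = 5985.3 − 4191.1 ≈ 1794.2 mm.
Ratio = 1794.2 / 182.41 ≈ 9.84.

9.84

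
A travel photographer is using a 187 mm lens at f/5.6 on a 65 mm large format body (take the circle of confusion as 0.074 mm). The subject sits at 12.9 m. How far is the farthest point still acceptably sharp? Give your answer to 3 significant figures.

15.2 m

Hyperfocal distance H = f²/(N·c) + f = 187²/(5.6 × 0.074) + 187 = 34969/0.4144 + 187 ≈ 84571.7 mm ≈ 84.57 m.
Far limit Df = s·(H − f)/(H − s) = 12900 × (84571.7 − 187) / (84571.7 − 12900) = 12900 × 84384.7 / 71671.7 ≈ 15188 mm ≈ 15.2 m.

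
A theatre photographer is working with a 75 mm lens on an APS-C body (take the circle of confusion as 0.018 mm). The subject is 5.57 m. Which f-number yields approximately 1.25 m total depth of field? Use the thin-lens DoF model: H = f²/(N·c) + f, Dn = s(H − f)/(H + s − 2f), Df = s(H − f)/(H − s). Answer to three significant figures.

f/6.30

Write h = H − f = f²/(N·c). The thin-lens limits are Dn = s·h/(h + (s−f)) and Df = s·h/(h − (s−f)), so DoF = Df − Dn = 2·s·(s−f)·h / (h² − (s−f)²).
That is a quadratic in h: DoF·h² − 2·s·(s−f)·h − DoF·(s−f)² = 0 ⇒ h = (s−f)·(s + √(s² + DoF²)) / DoF = 5495 × (5570 + √(5570² + 1250²)) / 1250 = 5495 × (5570 + 5708.54) / 1250 ≈ 49580 mm.
Then N = f²/(c·h) = 75² / (0.018 × 49580) = 5625 / 892.45 ≈ 6.30.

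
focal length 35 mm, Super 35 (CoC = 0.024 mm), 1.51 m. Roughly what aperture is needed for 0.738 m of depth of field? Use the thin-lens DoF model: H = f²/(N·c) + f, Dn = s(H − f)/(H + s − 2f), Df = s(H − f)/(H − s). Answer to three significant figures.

f/8

Write h = H − f = f²/(N·c). The thin-lens limits are Dn = s·h/(h + (s−f)) and Df = s·h/(h − (s−f)), so DoF = Df − Dn = 2·s·(s−f)·h / (h² − (s−f)²).
That is a quadratic in h: DoF·h² − 2·s·(s−f)·h − DoF·(s−f)² = 0 ⇒ h = (s−f)·(s + √(s² + DoF²)) / DoF = 1475 × (1510 + √(1510² + 738²)) / 738 = 1475 × (1510 + 1680.70) / 738 ≈ 6377.1 mm.
Then N = f²/(c·h) = 35² / (0.024 × 6377.1) = 1225 / 153.05 ≈ 8.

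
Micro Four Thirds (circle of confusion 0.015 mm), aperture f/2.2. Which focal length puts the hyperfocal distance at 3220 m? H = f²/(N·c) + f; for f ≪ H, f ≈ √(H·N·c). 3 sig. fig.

From H = f²/(N·c) + f, with f ≪ H: f ≈ √(H·N·c) = √(3220000 × 2.2 × 0.015) = √106260 ≈ 326.0 mm.
The +f correction barely moves this — solving exactly, f² + N·c·f − N·c·H = 0 ⇒ f = (−N·c + √((N·c)² + 4·N·c·H))/2 = (−0.033 + √425040)/2 ≈ 325.96 mm, so f ≈ 326 mm.

326 mm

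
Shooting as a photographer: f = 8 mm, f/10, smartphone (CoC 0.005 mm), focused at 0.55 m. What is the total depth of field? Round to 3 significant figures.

0.568 m

Hyperfocal distance H = f²/(N·c) + f = 8²/(10 × 0.005) + 8 = 64/0.05 + 8 ≈ 1288.0 mm ≈ 1.288 m.
Near limit Dn = s·(H − f)/(H + s − 2f) = 550 × (1288.0 − 8) / (1288.0 + 550 − 2 × 8) = 550 × 1280.0 / 1822.0 ≈ 386.39 mm.
Far limit Df = s·(H − f)/(H − s) = 550 × (1288.0 − 8) / (1288.0 − 550) = 550 × 1280.0 / 738.0 ≈ 953.93 mm.
Depth of field = Df − Dn = 953.93 − 386.39 ≈ 567.54 mm ≈ 0.568 m.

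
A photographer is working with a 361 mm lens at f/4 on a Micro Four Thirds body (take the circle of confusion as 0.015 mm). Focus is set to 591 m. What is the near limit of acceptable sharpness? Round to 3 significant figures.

465 m

Hyperfocal distance H = f²/(N·c) + f = 361²/(4 × 0.015) + 361 = 130321/0.06 + 361 ≈ 2172377.7 mm ≈ 2172 m.
Near limit Dn = s·(H − f)/(H + s − 2f) = 591000 × (2172377.7 − 361) / (2172377.7 + 591000 − 2 × 361) = 591000 × 2172016.7 / 2762655.7 ≈ 464648 mm ≈ 465 m.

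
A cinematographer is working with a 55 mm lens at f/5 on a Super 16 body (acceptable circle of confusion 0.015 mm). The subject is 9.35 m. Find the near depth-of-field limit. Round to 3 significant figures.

7.60 m

Hyperfocal distance H = f²/(N·c) + f = 55²/(5 × 0.015) + 55 = 3025/0.075 + 55 ≈ 40388.3 mm ≈ 40.39 m.
Near limit Dn = s·(H − f)/(H + s − 2f) = 9350 × (40388.3 − 55) / (40388.3 + 9350 − 2 × 55) = 9350 × 40333.3 / 49628.3 ≈ 7598.8 mm ≈ 7.60 m.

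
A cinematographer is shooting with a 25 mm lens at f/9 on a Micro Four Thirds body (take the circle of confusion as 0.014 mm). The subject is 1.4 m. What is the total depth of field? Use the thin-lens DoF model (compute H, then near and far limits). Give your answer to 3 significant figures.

0.841 m

Hyperfocal distance H = f²/(N·c) + f = 25²/(9 × 0.014) + 25 = 625/0.126 + 25 ≈ 4985.3 mm ≈ 4.985 m.
Near limit Dn = s·(H − f)/(H + s − 2f) = 1400 × (4985.3 − 25) / (4985.3 + 1400 − 2 × 25) = 1400 × 4960.3 / 6335.3 ≈ 1096.15 mm.
Far limit Df = s·(H − f)/(H − s) = 1400 × (4985.3 − 25) / (4985.3 − 1400) = 1400 × 4960.3 / 3585.3 ≈ 1936.91 mm.
Depth of field = Df − Dn = 1936.91 − 1096.15 ≈ 840.76 mm ≈ 0.841 m.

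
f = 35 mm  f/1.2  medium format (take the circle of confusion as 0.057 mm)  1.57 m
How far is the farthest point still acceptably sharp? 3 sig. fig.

Hyperfocal distance H = f²/(N·c) + f = 35²/(1.2 × 0.057) + 35 = 1225/0.0684 + 35 ≈ 17944.4 mm ≈ 17.94 m.
Far limit Df = s·(H − f)/(H − s) = 1570 × (17944.4 − 35) / (17944.4 − 1570) = 1570 × 17909.4 / 16374.4 ≈ 1717.2 mm ≈ 1.72 m.

1.72 m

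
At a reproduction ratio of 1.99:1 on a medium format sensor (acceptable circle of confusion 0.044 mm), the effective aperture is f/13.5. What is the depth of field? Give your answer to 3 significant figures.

At magnification m, DoF ≈ 2·N_eff·c/m² = 2 × 13.5 × 0.044 / 1.99² = 1.188 / 3.96 ≈ 0.3 mm.

0.300 mm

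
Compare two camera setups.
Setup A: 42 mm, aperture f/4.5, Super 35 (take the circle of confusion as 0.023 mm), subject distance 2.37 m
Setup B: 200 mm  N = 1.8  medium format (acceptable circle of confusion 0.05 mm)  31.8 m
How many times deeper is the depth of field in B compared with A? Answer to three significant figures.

Setup A: H = 42²/(4.5×0.023) + 42 ≈ 17085.5 mm; DoF = Df − Dn = 2744.94 − 2085.18 ≈ 659.76 mm.
Setup B: H = 200²/(1.8×0.05) + 200 ≈ 444644.4 mm; DoF = Df − Dn = 34234.0 − 29689.1 ≈ 4544.9 mm.
Ratio = 4544.9 / 659.76 ≈ 6.89.

6.89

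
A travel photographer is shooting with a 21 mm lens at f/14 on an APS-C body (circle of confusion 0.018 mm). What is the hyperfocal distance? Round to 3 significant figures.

Hyperfocal distance H = f²/(N·c) + f = 21²/(14 × 0.018) + 21 = 441/0.252 + 21 ≈ 1771.0 mm ≈ 1.77 m.

1.77 m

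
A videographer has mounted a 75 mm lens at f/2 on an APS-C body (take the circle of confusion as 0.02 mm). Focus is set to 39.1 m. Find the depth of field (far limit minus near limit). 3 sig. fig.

23.5 m

Hyperfocal distance H = f²/(N·c) + f = 75²/(2 × 0.02) + 75 = 5625/0.04 + 75 ≈ 140700.0 mm ≈ 140.7 m.
Near limit Dn = s·(H − f)/(H + s − 2f) = 39100 × (140700.0 − 75) / (140700.0 + 39100 − 2 × 75) = 39100 × 140625.0 / 179650.0 ≈ 30606 mm.
Far limit Df = s·(H − f)/(H − s) = 39100 × (140700.0 − 75) / (140700.0 − 39100) = 39100 × 140625.0 / 101600.0 ≈ 54118 mm.
Depth of field = Df − Dn = 54118 − 30606 ≈ 23512 mm ≈ 23.5 m.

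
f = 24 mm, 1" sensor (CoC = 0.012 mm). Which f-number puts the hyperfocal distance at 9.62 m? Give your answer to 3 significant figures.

Rearrange H = f²/(N·c) + f for N: N = f² / ((H − f)·c).
N = 24² / ((9620 − 24) × 0.012) = 576 / 115.2 ≈ 5.

f/5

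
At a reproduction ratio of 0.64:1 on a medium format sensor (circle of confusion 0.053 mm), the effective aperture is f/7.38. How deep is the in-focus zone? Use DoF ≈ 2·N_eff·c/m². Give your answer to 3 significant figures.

At magnification m, DoF ≈ 2·N_eff·c/m² = 2 × 7.38 × 0.053 / 0.64² = 0.7823 / 0.4096 ≈ 1.91 mm.

1.91 mm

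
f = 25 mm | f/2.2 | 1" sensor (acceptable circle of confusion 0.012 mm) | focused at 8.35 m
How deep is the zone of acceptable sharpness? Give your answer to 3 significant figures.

6.70 m

Hyperfocal distance H = f²/(N·c) + f = 25²/(2.2 × 0.012) + 25 = 625/0.0264 + 25 ≈ 23699.2 mm ≈ 23.70 m.
Near limit Dn = s·(H − f)/(H + s − 2f) = 8350 × (23699.2 − 25) / (23699.2 + 8350 − 2 × 25) = 8350 × 23674.2 / 31999.2 ≈ 6177.6 mm.
Far limit Df = s·(H − f)/(H − s) = 8350 × (23699.2 − 25) / (23699.2 − 8350) = 8350 × 23674.2 / 15349.2 ≈ 12878.8 mm.
Depth of field = Df − Dn = 12878.8 − 6177.6 ≈ 6701.2 mm ≈ 6.70 m.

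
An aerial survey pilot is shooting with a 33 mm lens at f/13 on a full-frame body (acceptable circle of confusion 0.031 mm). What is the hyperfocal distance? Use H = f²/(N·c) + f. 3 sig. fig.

2.74 m

Hyperfocal distance H = f²/(N·c) + f = 33²/(13 × 0.031) + 33 = 1089/0.403 + 33 ≈ 2735.2 mm ≈ 2.74 m.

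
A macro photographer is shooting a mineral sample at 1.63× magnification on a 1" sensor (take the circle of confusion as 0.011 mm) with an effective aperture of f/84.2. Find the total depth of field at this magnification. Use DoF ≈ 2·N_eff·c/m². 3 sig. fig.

At magnification m, DoF ≈ 2·N_eff·c/m² = 2 × 84.2 × 0.011 / 1.63² = 1.852 / 2.657 ≈ 0.697 mm.

0.697 mm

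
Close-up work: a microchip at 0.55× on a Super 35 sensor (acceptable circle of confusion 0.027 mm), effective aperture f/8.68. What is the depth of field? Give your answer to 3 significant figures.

1.55 mm

At magnification m, DoF ≈ 2·N_eff·c/m² = 2 × 8.68 × 0.027 / 0.55² = 0.4687 / 0.3025 ≈ 1.55 mm.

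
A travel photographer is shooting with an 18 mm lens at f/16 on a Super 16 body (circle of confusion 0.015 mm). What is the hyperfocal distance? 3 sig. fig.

Hyperfocal distance H = f²/(N·c) + f = 18²/(16 × 0.015) + 18 = 324/0.24 + 18 ≈ 1368.0 mm ≈ 1.37 m.

1.37 m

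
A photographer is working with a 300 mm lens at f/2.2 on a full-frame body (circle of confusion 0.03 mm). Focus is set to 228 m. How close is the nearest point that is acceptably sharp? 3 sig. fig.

Hyperfocal distance H = f²/(N·c) + f = 300²/(2.2 × 0.03) + 300 = 90000/0.066 + 300 ≈ 1363936.4 mm ≈ 1364 m.
Near limit Dn = s·(H − f)/(H + s − 2f) = 228000 × (1363936.4 − 300) / (1363936.4 + 228000 − 2 × 300) = 228000 × 1363636.4 / 1591336.4 ≈ 195376 mm ≈ 195 m.

195 m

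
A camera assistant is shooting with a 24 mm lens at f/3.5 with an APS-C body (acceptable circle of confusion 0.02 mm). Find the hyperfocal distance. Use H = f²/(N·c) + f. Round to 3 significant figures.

8.25 m

Hyperfocal distance H = f²/(N·c) + f = 24²/(3.5 × 0.02) + 24 = 576/0.07 + 24 ≈ 8252.6 mm ≈ 8.25 m.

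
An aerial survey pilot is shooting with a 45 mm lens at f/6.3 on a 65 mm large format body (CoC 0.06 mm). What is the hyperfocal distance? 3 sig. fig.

5.40 m

Hyperfocal distance H = f²/(N·c) + f = 45²/(6.3 × 0.06) + 45 = 2025/0.378 + 45 ≈ 5402.1 mm ≈ 5.40 m.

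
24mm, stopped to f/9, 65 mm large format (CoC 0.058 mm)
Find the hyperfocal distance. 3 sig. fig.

1.13 m

Hyperfocal distance H = f²/(N·c) + f = 24²/(9 × 0.058) + 24 = 576/0.522 + 24 ≈ 1127.4 mm ≈ 1.13 m.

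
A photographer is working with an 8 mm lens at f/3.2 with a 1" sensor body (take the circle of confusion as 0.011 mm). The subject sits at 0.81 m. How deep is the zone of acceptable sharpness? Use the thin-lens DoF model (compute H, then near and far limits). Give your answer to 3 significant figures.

0.887 m

Hyperfocal distance H = f²/(N·c) + f = 8²/(3.2 × 0.011) + 8 = 64/0.0352 + 8 ≈ 1826.2 mm ≈ 1.826 m.
Near limit Dn = s·(H − f)/(H + s − 2f) = 810 × (1826.2 − 8) / (1826.2 + 810 − 2 × 8) = 810 × 1818.2 / 2620.2 ≈ 562.07 mm.
Far limit Df = s·(H − f)/(H − s) = 810 × (1826.2 − 8) / (1826.2 − 810) = 810 × 1818.2 / 1016.2 ≈ 1449.28 mm.
Depth of field = Df − Dn = 1449.28 − 562.07 ≈ 887.21 mm ≈ 0.887 m.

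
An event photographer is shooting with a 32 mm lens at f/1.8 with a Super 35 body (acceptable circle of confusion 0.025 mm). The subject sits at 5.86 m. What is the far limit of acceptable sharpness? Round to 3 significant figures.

7.88 m

Hyperfocal distance H = f²/(N·c) + f = 32²/(1.8 × 0.025) + 32 = 1024/0.045 + 32 ≈ 22787.6 mm ≈ 22.79 m.
Far limit Df = s·(H − f)/(H − s) = 5860 × (22787.6 − 32) / (22787.6 − 5860) = 5860 × 22755.6 / 16927.6 ≈ 7877.5 mm ≈ 7.88 m.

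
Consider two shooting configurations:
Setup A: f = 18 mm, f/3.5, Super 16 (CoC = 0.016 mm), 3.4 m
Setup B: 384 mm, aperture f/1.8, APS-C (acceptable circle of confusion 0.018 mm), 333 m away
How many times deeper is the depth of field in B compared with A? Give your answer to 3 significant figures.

8.10

Setup A: H = 18²/(3.5×0.016) + 18 ≈ 5803.7 mm; DoF = Df − Dn = 8183.8 − 2145.7 ≈ 6038.1 mm.
Setup B: H = 384²/(1.8×0.018) + 384 ≈ 4551495.1 mm; DoF = Df − Dn = 359256 − 310320 ≈ 48936 mm.
Ratio = 48936 / 6038.1 ≈ 8.10.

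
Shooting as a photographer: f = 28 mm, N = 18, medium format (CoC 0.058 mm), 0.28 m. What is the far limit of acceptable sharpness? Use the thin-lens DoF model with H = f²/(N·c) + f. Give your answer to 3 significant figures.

421 mm

Hyperfocal distance H = f²/(N·c) + f = 28²/(18 × 0.058) + 28 = 784/1.044 + 28 ≈ 779.0 mm ≈ 0.779 m.
Far limit Df = s·(H − f)/(H − s) = 280 × (779.0 − 28) / (779.0 − 280) = 280 × 751.0 / 499.0 ≈ 421.41 mm.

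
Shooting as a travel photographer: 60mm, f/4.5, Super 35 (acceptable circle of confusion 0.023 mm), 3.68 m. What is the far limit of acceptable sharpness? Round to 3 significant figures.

4.11 m

Hyperfocal distance H = f²/(N·c) + f = 60²/(4.5 × 0.023) + 60 = 3600/0.1035 + 60 ≈ 34842.6 mm ≈ 34.84 m.
Far limit Df = s·(H − f)/(H − s) = 3680 × (34842.6 − 60) / (34842.6 − 3680) = 3680 × 34782.6 / 31162.6 ≈ 4107.5 mm ≈ 4.11 m.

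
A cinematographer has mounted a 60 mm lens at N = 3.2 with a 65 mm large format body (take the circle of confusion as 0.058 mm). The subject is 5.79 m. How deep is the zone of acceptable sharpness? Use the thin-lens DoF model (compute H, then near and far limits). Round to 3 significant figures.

3.75 m

Hyperfocal distance H = f²/(N·c) + f = 60²/(3.2 × 0.058) + 60 = 3600/0.1856 + 60 ≈ 19456.6 mm ≈ 19.46 m.
Near limit Dn = s·(H − f)/(H + s − 2f) = 5790 × (19456.6 − 60) / (19456.6 + 5790 − 2 × 60) = 5790 × 19396.6 / 25126.6 ≈ 4469.6 mm.
Far limit Df = s·(H − f)/(H − s) = 5790 × (19456.6 − 60) / (19456.6 − 5790) = 5790 × 19396.6 / 13666.6 ≈ 8217.6 mm.
Depth of field = Df − Dn = 8217.6 − 4469.6 ≈ 3748.0 mm ≈ 3.75 m.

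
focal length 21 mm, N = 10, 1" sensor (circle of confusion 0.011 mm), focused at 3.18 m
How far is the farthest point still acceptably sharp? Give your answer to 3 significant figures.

Hyperfocal distance H = f²/(N·c) + f = 21²/(10 × 0.011) + 21 = 441/0.11 + 21 ≈ 4030.1 mm ≈ 4.030 m.
Far limit Df = s·(H − f)/(H − s) = 3180 × (4030.1 − 21) / (4030.1 − 3180) = 3180 × 4009.1 / 850.1 ≈ 14997 mm ≈ 15.0 m.

15.0 m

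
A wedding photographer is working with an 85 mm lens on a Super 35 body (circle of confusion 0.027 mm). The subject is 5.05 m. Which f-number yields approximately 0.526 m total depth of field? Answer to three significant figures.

f/2.80

Write h = H − f = f²/(N·c). The thin-lens limits are Dn = s·h/(h + (s−f)) and Df = s·h/(h − (s−f)), so DoF = Df − Dn = 2·s·(s−f)·h / (h² − (s−f)²).
That is a quadratic in h: DoF·h² − 2·s·(s−f)·h − DoF·(s−f)² = 0 ⇒ h = (s−f)·(s + √(s² + DoF²)) / DoF = 4965 × (5050 + √(5050² + 526²)) / 526 = 4965 × (5050 + 5077.32) / 526 ≈ 95593 mm.
Then N = f²/(c·h) = 85² / (0.027 × 95593) = 7225 / 2581.0 ≈ 2.80.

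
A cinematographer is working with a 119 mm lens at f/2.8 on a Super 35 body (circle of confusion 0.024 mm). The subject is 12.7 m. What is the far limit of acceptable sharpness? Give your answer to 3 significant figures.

Hyperfocal distance H = f²/(N·c) + f = 119²/(2.8 × 0.024) + 119 = 14161/0.0672 + 119 ≈ 210848.2 mm ≈ 210.8 m.
Far limit Df = s·(H − f)/(H − s) = 12700 × (210848.2 − 119) / (210848.2 − 12700) = 12700 × 210729.2 / 198148.2 ≈ 13506 mm ≈ 13.5 m.

13.5 m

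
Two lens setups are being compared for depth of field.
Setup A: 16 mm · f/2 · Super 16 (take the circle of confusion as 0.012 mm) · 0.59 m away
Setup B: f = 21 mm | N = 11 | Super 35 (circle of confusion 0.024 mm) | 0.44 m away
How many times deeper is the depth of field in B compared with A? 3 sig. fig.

3.70

Setup A: H = 16²/(2×0.012) + 16 ≈ 10682.7 mm; DoF = Df − Dn = 623.555 − 559.872 ≈ 63.683 mm.
Setup B: H = 21²/(11×0.024) + 21 ≈ 1691.5 mm; DoF = Df − Dn = 587.32 − 351.77 ≈ 235.55 mm.
Ratio = 235.55 / 63.683 ≈ 3.70.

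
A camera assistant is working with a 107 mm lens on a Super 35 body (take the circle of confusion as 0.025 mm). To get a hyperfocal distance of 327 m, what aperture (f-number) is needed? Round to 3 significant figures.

Rearrange H = f²/(N·c) + f for N: N = f² / ((H − f)·c).
N = 107² / ((327000 − 107) × 0.025) = 11449 / 8172 ≈ 1.40.

f/1.40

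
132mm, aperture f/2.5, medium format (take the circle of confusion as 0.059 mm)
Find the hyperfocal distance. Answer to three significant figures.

118 m

Hyperfocal distance H = f²/(N·c) + f = 132²/(2.5 × 0.059) + 132 = 17424/0.1475 + 132 ≈ 118260.8 mm ≈ 118 m.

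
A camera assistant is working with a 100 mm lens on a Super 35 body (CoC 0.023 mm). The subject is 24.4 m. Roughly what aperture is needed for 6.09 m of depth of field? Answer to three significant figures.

Write h = H − f = f²/(N·c). The thin-lens limits are Dn = s·h/(h + (s−f)) and Df = s·h/(h − (s−f)), so DoF = Df − Dn = 2·s·(s−f)·h / (h² − (s−f)²).
That is a quadratic in h: DoF·h² − 2·s·(s−f)·h − DoF·(s−f)² = 0 ⇒ h = (s−f)·(s + √(s² + DoF²)) / DoF = 24300 × (24400 + √(24400² + 6090²)) / 6090 = 24300 × (24400 + 25148.5) / 6090 ≈ 197706 mm.
Then N = f²/(c·h) = 100² / (0.023 × 197706) = 10000 / 4547.2 ≈ 2.20.

f/2.20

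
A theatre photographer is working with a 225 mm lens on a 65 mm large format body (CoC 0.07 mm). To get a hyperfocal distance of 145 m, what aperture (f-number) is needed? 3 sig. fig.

Rearrange H = f²/(N·c) + f for N: N = f² / ((H − f)·c).
N = 225² / ((145000 − 225) × 0.07) = 50625 / 10134 ≈ 5.

f/5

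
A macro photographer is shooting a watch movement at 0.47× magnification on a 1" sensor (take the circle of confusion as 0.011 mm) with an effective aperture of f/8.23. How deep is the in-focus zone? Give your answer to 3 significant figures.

At magnification m, DoF ≈ 2·N_eff·c/m² = 2 × 8.23 × 0.011 / 0.47² = 0.1811 / 0.2209 ≈ 0.82 mm.

0.820 mm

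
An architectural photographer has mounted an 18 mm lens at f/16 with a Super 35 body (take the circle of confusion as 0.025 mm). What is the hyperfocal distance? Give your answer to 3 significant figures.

Hyperfocal distance H = f²/(N·c) + f = 18²/(16 × 0.025) + 18 = 324/0.4 + 18 ≈ 828.0 mm ≈ 0.828 m.

0.828 m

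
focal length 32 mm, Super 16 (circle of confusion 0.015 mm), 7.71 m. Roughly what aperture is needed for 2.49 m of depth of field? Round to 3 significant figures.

f/1.40

Write h = H − f = f²/(N·c). The thin-lens limits are Dn = s·h/(h + (s−f)) and Df = s·h/(h − (s−f)), so DoF = Df − Dn = 2·s·(s−f)·h / (h² − (s−f)²).
That is a quadratic in h: DoF·h² − 2·s·(s−f)·h − DoF·(s−f)² = 0 ⇒ h = (s−f)·(s + √(s² + DoF²)) / DoF = 7678 × (7710 + √(7710² + 2490²)) / 2490 = 7678 × (7710 + 8102.11) / 2490 ≈ 48757 mm.
Then N = f²/(c·h) = 32² / (0.015 × 48757) = 1024 / 731.36 ≈ 1.40.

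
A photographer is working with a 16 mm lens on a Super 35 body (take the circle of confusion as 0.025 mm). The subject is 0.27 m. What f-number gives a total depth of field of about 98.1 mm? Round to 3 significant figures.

Write h = H − f = f²/(N·c). The thin-lens limits are Dn = s·h/(h + (s−f)) and Df = s·h/(h − (s−f)), so DoF = Df − Dn = 2·s·(s−f)·h / (h² − (s−f)²).
That is a quadratic in h: DoF·h² − 2·s·(s−f)·h − DoF·(s−f)² = 0 ⇒ h = (s−f)·(s + √(s² + DoF²)) / DoF = 254 × (270 + √(270² + 98.1²)) / 98.1 = 254 × (270 + 287.269) / 98.1 ≈ 1442.9 mm.
Then N = f²/(c·h) = 16² / (0.025 × 1442.9) = 256 / 36.072 ≈ 7.10.

f/7.10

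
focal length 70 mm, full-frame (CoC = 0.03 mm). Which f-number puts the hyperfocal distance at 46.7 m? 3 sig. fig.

Rearrange H = f²/(N·c) + f for N: N = f² / ((H − f)·c).
N = 70² / ((46700 − 70) × 0.03) = 4900 / 1399 ≈ 3.50.

f/3.50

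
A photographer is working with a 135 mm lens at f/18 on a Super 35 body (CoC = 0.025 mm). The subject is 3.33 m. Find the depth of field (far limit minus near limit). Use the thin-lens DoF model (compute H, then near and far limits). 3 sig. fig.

0.529 m

Hyperfocal distance H = f²/(N·c) + f = 135²/(18 × 0.025) + 135 = 18225/0.45 + 135 ≈ 40635.0 mm ≈ 40.63 m.
Near limit Dn = s·(H − f)/(H + s − 2f) = 3330 × (40635.0 − 135) / (40635.0 + 3330 − 2 × 135) = 3330 × 40500.0 / 43695.0 ≈ 3086.51 mm.
Far limit Df = s·(H − f)/(H − s) = 3330 × (40635.0 − 135) / (40635.0 − 3330) = 3330 × 40500.0 / 37305.0 ≈ 3615.20 mm.
Depth of field = Df − Dn = 3615.20 − 3086.51 ≈ 528.69 mm ≈ 0.529 m.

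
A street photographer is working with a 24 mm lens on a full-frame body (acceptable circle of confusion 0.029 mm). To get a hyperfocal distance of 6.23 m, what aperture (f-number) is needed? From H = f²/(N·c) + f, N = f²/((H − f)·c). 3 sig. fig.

Rearrange H = f²/(N·c) + f for N: N = f² / ((H − f)·c).
N = 24² / ((6230 − 24) × 0.029) = 576 / 180.0 ≈ 3.20.

f/3.20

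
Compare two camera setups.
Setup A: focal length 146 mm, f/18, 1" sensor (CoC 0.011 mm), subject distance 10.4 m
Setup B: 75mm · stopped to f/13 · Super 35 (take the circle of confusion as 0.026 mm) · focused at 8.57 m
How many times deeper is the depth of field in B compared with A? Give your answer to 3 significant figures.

5.92

Setup A: H = 146²/(18×0.011) + 146 ≈ 107802.6 mm; DoF = Df − Dn = 11494.9 − 9495.6 ≈ 1999.3 mm.
Setup B: H = 75²/(13×0.026) + 75 ≈ 16717.0 mm; DoF = Df − Dn = 17506 − 5674 ≈ 11832 mm.
Ratio = 11832 / 1999.3 ≈ 5.92.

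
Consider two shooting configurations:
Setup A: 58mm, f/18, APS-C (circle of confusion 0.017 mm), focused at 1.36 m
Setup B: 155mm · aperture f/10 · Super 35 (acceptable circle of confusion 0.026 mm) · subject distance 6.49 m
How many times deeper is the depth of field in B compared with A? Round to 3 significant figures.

2.74

Setup A: H = 58²/(18×0.017) + 58 ≈ 11051.5 mm; DoF = Df − Dn = 1542.71 − 1215.99 ≈ 326.72 mm.
Setup B: H = 155²/(10×0.026) + 155 ≈ 92558.8 mm; DoF = Df − Dn = 6967.69 − 6073.61 ≈ 894.08 mm.
Ratio = 894.08 / 326.72 ≈ 2.74.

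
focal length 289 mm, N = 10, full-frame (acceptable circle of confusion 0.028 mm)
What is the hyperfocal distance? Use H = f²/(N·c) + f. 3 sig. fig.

Hyperfocal distance H = f²/(N·c) + f = 289²/(10 × 0.028) + 289 = 83521/0.28 + 289 ≈ 298578.3 mm ≈ 299 m.

299 m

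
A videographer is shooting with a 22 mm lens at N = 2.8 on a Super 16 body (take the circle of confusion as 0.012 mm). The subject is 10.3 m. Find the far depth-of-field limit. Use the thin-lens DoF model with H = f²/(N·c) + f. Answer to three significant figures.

36.0 m

Hyperfocal distance H = f²/(N·c) + f = 22²/(2.8 × 0.012) + 22 = 484/0.0336 + 22 ≈ 14426.8 mm ≈ 14.43 m.
Far limit Df = s·(H − f)/(H − s) = 10300 × (14426.8 − 22) / (14426.8 − 10300) = 10300 × 14404.8 / 4126.8 ≈ 35953 mm ≈ 36.0 m.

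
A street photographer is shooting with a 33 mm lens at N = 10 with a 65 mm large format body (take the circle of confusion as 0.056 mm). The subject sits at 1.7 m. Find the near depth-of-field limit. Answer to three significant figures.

Hyperfocal distance H = f²/(N·c) + f = 33²/(10 × 0.056) + 33 = 1089/0.56 + 33 ≈ 1977.6 mm ≈ 1.978 m.
Near limit Dn = s·(H − f)/(H + s − 2f) = 1700 × (1977.6 − 33) / (1977.6 + 1700 − 2 × 33) = 1700 × 1944.6 / 3611.6 ≈ 915.34 mm ≈ 0.915 m.

0.915 m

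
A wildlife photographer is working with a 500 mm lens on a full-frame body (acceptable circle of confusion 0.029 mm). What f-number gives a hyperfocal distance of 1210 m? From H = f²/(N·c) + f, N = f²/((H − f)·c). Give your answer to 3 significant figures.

Rearrange H = f²/(N·c) + f for N: N = f² / ((H − f)·c).
N = 500² / ((1210000 − 500) × 0.029) = 250000 / 35076 ≈ 7.13.

f/7.13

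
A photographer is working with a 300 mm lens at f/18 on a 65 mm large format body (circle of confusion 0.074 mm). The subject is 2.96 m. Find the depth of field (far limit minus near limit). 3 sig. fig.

Hyperfocal distance H = f²/(N·c) + f = 300²/(18 × 0.074) + 300 = 90000/1.332 + 300 ≈ 67867.6 mm ≈ 67.87 m.
Near limit Dn = s·(H − f)/(H + s − 2f) = 2960 × (67867.6 − 300) / (67867.6 + 2960 − 2 × 300) = 2960 × 67567.6 / 70227.6 ≈ 2847.88 mm.
Far limit Df = s·(H − f)/(H − s) = 2960 × (67867.6 − 300) / (67867.6 − 2960) = 2960 × 67567.6 / 64907.6 ≈ 3081.30 mm.
Depth of field = Df − Dn = 3081.30 − 2847.88 ≈ 233.42 mm.

233 mm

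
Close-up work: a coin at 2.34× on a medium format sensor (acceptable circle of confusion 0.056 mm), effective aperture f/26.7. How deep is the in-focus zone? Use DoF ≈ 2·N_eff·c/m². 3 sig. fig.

At magnification m, DoF ≈ 2·N_eff·c/m² = 2 × 26.7 × 0.056 / 2.34² = 2.99 / 5.476 ≈ 0.546 mm.

0.546 mm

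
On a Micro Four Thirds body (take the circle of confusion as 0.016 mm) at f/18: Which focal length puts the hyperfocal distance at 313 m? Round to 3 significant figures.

From H = f²/(N·c) + f, with f ≪ H: f ≈ √(H·N·c) = √(313000 × 18 × 0.016) = √90144 ≈ 300.2 mm.
The +f correction barely moves this — solving exactly, f² + N·c·f − N·c·H = 0 ⇒ f = (−N·c + √((N·c)² + 4·N·c·H))/2 = (−0.288 + √360576)/2 ≈ 300.10 mm, so f ≈ 300 mm.

300 mm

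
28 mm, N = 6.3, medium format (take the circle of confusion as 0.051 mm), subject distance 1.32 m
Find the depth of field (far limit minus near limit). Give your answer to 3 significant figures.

1.94 m

Hyperfocal distance H = f²/(N·c) + f = 28²/(6.3 × 0.051) + 28 = 784/0.3213 + 28 ≈ 2468.1 mm ≈ 2.468 m.
Near limit Dn = s·(H − f)/(H + s − 2f) = 1320 × (2468.1 − 28) / (2468.1 + 1320 − 2 × 28) = 1320 × 2440.1 / 3732.1 ≈ 863.0 mm.
Far limit Df = s·(H − f)/(H − s) = 1320 × (2468.1 − 28) / (2468.1 − 1320) = 1320 × 2440.1 / 1148.1 ≈ 2805.5 mm.
Depth of field = Df − Dn = 2805.5 − 863.0 ≈ 1942.5 mm ≈ 1.94 m.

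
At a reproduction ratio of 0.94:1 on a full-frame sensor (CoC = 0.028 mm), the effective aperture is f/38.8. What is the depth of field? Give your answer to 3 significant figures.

At magnification m, DoF ≈ 2·N_eff·c/m² = 2 × 38.8 × 0.028 / 0.94² = 2.173 / 0.8836 ≈ 2.46 mm.

2.46 mm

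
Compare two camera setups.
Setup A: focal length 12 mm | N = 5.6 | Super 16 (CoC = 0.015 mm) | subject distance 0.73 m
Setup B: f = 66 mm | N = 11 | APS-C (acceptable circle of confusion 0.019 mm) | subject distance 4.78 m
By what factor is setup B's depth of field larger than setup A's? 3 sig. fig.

Setup A: H = 12²/(5.6×0.015) + 12 ≈ 1726.3 mm; DoF = Df − Dn = 1256.09 − 514.51 ≈ 741.58 mm.
Setup B: H = 66²/(11×0.019) + 66 ≈ 20908.1 mm; DoF = Df − Dn = 6177.1 − 3898.3 ≈ 2278.8 mm.
Ratio = 2278.8 / 741.58 ≈ 3.07.

3.07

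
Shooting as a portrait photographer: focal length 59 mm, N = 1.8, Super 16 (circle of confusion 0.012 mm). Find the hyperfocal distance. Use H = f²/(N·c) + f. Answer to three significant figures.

161 m

Hyperfocal distance H = f²/(N·c) + f = 59²/(1.8 × 0.012) + 59 = 3481/0.0216 + 59 ≈ 161216.4 mm ≈ 161 m.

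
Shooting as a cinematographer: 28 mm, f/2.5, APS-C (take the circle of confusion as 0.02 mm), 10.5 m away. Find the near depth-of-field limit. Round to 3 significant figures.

6.30 m

Hyperfocal distance H = f²/(N·c) + f = 28²/(2.5 × 0.02) + 28 = 784/0.05 + 28 ≈ 15708.0 mm ≈ 15.71 m.
Near limit Dn = s·(H − f)/(H + s − 2f) = 10500 × (15708.0 − 28) / (15708.0 + 10500 − 2 × 28) = 10500 × 15680.0 / 26152.0 ≈ 6295.5 mm ≈ 6.30 m.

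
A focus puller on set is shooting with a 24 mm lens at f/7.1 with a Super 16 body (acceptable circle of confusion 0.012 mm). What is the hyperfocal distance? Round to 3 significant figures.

6.78 m

Hyperfocal distance H = f²/(N·c) + f = 24²/(7.1 × 0.012) + 24 = 576/0.0852 + 24 ≈ 6784.6 mm ≈ 6.78 m.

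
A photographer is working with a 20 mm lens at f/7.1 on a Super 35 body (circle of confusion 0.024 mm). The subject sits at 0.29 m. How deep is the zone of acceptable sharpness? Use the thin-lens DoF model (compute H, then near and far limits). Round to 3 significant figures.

Hyperfocal distance H = f²/(N·c) + f = 20²/(7.1 × 0.024) + 20 = 400/0.1704 + 20 ≈ 2367.4 mm ≈ 2.367 m.
Near limit Dn = s·(H − f)/(H + s − 2f) = 290 × (2367.4 − 20) / (2367.4 + 290 − 2 × 20) = 290 × 2347.4 / 2617.4 ≈ 260.085 mm.
Far limit Df = s·(H − f)/(H − s) = 290 × (2367.4 − 20) / (2367.4 − 290) = 290 × 2347.4 / 2077.4 ≈ 327.691 mm.
Depth of field = Df − Dn = 327.691 − 260.085 ≈ 67.606 mm.

67.6 mm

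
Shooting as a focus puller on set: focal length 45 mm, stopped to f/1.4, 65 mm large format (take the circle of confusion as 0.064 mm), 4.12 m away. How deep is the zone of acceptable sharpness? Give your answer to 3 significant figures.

Hyperfocal distance H = f²/(N·c) + f = 45²/(1.4 × 0.064) + 45 = 2025/0.0896 + 45 ≈ 22645.4 mm ≈ 22.65 m.
Near limit Dn = s·(H − f)/(H + s − 2f) = 4120 × (22645.4 − 45) / (22645.4 + 4120 − 2 × 45) = 4120 × 22600.4 / 26675.4 ≈ 3490.6 mm.
Far limit Df = s·(H − f)/(H − s) = 4120 × (22645.4 − 45) / (22645.4 − 4120) = 4120 × 22600.4 / 18525.4 ≈ 5026.3 mm.
Depth of field = Df − Dn = 5026.3 − 3490.6 ≈ 1535.7 mm ≈ 1.54 m.

1.54 m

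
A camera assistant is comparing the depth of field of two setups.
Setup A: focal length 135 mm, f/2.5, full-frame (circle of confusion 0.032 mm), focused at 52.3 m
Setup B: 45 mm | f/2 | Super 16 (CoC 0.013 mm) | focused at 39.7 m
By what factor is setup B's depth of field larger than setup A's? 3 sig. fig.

Setup A: H = 135²/(2.5×0.032) + 135 ≈ 227947.5 mm; DoF = Df − Dn = 67832 − 42556 ≈ 25276 mm.
Setup B: H = 45²/(2×0.013) + 45 ≈ 77929.6 mm; DoF = Df − Dn = 80880 − 26306 ≈ 54574 mm.
Ratio = 54574 / 25276 ≈ 2.16.

2.16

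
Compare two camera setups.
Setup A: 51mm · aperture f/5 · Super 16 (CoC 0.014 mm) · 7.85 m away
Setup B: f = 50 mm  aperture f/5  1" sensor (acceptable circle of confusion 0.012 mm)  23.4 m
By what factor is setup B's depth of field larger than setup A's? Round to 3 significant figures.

Setup A: H = 51²/(5×0.014) + 51 ≈ 37208.1 mm; DoF = Df − Dn = 9935.4 − 6488.2 ≈ 3447.2 mm.
Setup B: H = 50²/(5×0.012) + 50 ≈ 41716.7 mm; DoF = Df − Dn = 53230 − 14996 ≈ 38234 mm.
Ratio = 38234 / 3447.2 ≈ 11.1.

11.1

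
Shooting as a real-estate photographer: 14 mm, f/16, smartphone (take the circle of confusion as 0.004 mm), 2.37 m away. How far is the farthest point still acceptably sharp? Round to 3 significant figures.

10.3 m

Hyperfocal distance H = f²/(N·c) + f = 14²/(16 × 0.004) + 14 = 196/0.064 + 14 ≈ 3076.5 mm ≈ 3.076 m.
Far limit Df = s·(H − f)/(H − s) = 2370 × (3076.5 − 14) / (3076.5 − 2370) = 2370 × 3062.5 / 706.5 ≈ 10273 mm ≈ 10.3 m.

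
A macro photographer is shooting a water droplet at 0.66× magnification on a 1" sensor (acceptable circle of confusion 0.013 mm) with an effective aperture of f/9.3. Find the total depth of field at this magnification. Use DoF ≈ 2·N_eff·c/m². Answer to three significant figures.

0.555 mm

At magnification m, DoF ≈ 2·N_eff·c/m² = 2 × 9.3 × 0.013 / 0.66² = 0.2418 / 0.4356 ≈ 0.555 mm.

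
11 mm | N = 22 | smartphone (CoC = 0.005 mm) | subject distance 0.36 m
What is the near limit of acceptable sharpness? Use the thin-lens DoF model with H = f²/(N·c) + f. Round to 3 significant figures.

273 mm

Hyperfocal distance H = f²/(N·c) + f = 11²/(22 × 0.005) + 11 = 121/0.11 + 11 ≈ 1111.0 mm ≈ 1.111 m.
Near limit Dn = s·(H − f)/(H + s − 2f) = 360 × (1111.0 − 11) / (1111.0 + 360 − 2 × 11) = 360 × 1100.0 / 1449.0 ≈ 273.29 mm.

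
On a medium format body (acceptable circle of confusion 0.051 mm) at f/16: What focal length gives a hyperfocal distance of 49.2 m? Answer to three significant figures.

200 mm

From H = f²/(N·c) + f, with f ≪ H: f ≈ √(H·N·c) = √(49200 × 16 × 0.051) = √40147 ≈ 200.4 mm.
The +f correction barely moves this — solving exactly, f² + N·c·f − N·c·H = 0 ⇒ f = (−N·c + √((N·c)² + 4·N·c·H))/2 = (−0.816 + √160589)/2 ≈ 199.96 mm, so f ≈ 200 mm.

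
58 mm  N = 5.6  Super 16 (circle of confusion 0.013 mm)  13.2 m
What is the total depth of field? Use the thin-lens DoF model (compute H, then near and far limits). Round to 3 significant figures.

Hyperfocal distance H = f²/(N·c) + f = 58²/(5.6 × 0.013) + 58 = 3364/0.0728 + 58 ≈ 46266.8 mm ≈ 46.27 m.
Near limit Dn = s·(H − f)/(H + s − 2f) = 13200 × (46266.8 − 58) / (46266.8 + 13200 − 2 × 58) = 13200 × 46208.8 / 59350.8 ≈ 10277.1 mm.
Far limit Df = s·(H − f)/(H − s) = 13200 × (46266.8 − 58) / (46266.8 − 13200) = 13200 × 46208.8 / 33066.8 ≈ 18446.2 mm.
Depth of field = Df − Dn = 18446.2 − 10277.1 ≈ 8169.1 mm ≈ 8.17 m.

8.17 m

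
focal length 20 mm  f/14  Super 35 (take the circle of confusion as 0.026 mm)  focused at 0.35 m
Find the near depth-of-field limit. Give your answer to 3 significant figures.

269 mm

Hyperfocal distance H = f²/(N·c) + f = 20²/(14 × 0.026) + 20 = 400/0.364 + 20 ≈ 1118.9 mm ≈ 1.119 m.
Near limit Dn = s·(H − f)/(H + s − 2f) = 350 × (1118.9 − 20) / (1118.9 + 350 − 2 × 20) = 350 × 1098.9 / 1428.9 ≈ 269.17 mm.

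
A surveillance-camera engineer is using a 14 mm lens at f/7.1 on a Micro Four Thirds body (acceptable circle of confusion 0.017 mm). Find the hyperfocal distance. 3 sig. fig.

1.64 m

Hyperfocal distance H = f²/(N·c) + f = 14²/(7.1 × 0.017) + 14 = 196/0.1207 + 14 ≈ 1637.9 mm ≈ 1.64 m.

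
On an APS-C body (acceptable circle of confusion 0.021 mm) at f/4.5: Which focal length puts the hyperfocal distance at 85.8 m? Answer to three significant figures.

From H = f²/(N·c) + f, with f ≪ H: f ≈ √(H·N·c) = √(85800 × 4.5 × 0.021) = √8108.1 ≈ 90.04 mm.
The +f correction barely moves this — solving exactly, f² + N·c·f − N·c·H = 0 ⇒ f = (−N·c + √((N·c)² + 4·N·c·H))/2 = (−0.0945 + √32432)/2 ≈ 89.998 mm, so f ≈ 90.0 mm.

90.0 mm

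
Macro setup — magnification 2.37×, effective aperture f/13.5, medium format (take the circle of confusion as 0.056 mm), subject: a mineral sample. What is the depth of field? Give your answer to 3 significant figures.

At magnification m, DoF ≈ 2·N_eff·c/m² = 2 × 13.5 × 0.056 / 2.37² = 1.512 / 5.617 ≈ 0.269 mm.

0.269 mm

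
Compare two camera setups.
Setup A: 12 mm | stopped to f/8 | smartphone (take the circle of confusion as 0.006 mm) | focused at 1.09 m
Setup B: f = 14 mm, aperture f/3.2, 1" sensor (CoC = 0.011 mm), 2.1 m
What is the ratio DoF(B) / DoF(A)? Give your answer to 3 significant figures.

2.03

Setup A: H = 12²/(8×0.006) + 12 ≈ 3012.0 mm; DoF = Df − Dn = 1701.35 − 801.86 ≈ 899.49 mm.
Setup B: H = 14²/(3.2×0.011) + 14 ≈ 5582.2 mm; DoF = Df − Dn = 3358.0 − 1527.7 ≈ 1830.3 mm.
Ratio = 1830.3 / 899.49 ≈ 2.03.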